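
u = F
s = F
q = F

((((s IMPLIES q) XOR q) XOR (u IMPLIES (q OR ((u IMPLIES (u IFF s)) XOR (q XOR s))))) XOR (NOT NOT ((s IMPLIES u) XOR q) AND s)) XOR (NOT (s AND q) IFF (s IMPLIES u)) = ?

T

s IMPLIES q = F IMPLIES F = T
(s IMPLIES q) XOR q = T XOR F = T
u IFF s = F IFF F = T
u IMPLIES (u IFF s) = F IMPLIES T = T
q XOR s = F XOR F = F
(u IMPLIES (u IFF s)) XOR (q XOR s) = T XOR F = T
q OR ((u IMPLIES (u IFF s)) XOR (q XOR s)) = F OR T = T
u IMPLIES (q OR ((u IMPLIES (u IFF s)) XOR (q XOR s))) = F IMPLIES T = T
((s IMPLIES q) XOR q) XOR (u IMPLIES (q OR ((u IMPLIES (u IFF s)) XOR (q XOR s)))) = T XOR T = F
s IMPLIES u = F IMPLIES F = T
(s IMPLIES u) XOR q = T XOR F = T
NOT ((s IMPLIES u) XOR q) = NOT T = F
NOT NOT ((s IMPLIES u) XOR q) = NOT F = T
NOT NOT ((s IMPLIES u) XOR q) AND s = T AND F = F
(((s IMPLIES q) XOR q) XOR (u IMPLIES (q OR ((u IMPLIES (u IFF s)) XOR (q XOR s))))) XOR (NOT NOT ((s IMPLIES u) XOR q) AND s) = F XOR F = F
s AND q = F AND F = F
NOT (s AND q) = NOT F = T
s IMPLIES u = F IMPLIES F = T
NOT (s AND q) IFF (s IMPLIES u) = T IFF T = T
((((s IMPLIES q) XOR q) XOR (u IMPLIES (q OR ((u IMPLIES (u IFF s)) XOR (q XOR s))))) XOR (NOT NOT ((s IMPLIES u) XOR q) AND s)) XOR (NOT (s AND q) IFF (s IMPLIES u)) = F XOR T = T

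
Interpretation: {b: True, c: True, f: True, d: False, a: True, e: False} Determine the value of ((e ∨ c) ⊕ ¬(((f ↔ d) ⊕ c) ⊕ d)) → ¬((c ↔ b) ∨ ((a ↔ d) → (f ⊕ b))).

False

e ∨ c = False ∨ True = True
f ↔ d = True ↔ False = False
(f ↔ d) ⊕ c = False ⊕ True = True
((f ↔ d) ⊕ c) ⊕ d = True ⊕ False = True
¬(((f ↔ d) ⊕ c) ⊕ d) = ¬True = False
(e ∨ c) ⊕ ¬(((f ↔ d) ⊕ c) ⊕ d) = True ⊕ False = True
c ↔ b = True ↔ True = True
a ↔ d = True ↔ False = False
f ⊕ b = True ⊕ True = False
(a ↔ d) → (f ⊕ b) = False → False = True
(c ↔ b) ∨ ((a ↔ d) → (f ⊕ b)) = True ∨ True = True
¬((c ↔ b) ∨ ((a ↔ d) → (f ⊕ b))) = ¬True = False
((e ∨ c) ⊕ ¬(((f ↔ d) ⊕ c) ⊕ d)) → ¬((c ↔ b) ∨ ((a ↔ d) → (f ⊕ b))) = True → False = False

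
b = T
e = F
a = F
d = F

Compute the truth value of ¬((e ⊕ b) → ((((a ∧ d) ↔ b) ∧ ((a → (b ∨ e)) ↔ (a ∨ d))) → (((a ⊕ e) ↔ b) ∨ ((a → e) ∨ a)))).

e ⊕ b = F ⊕ T = T
a ∧ d = F ∧ F = F
(a ∧ d) ↔ b = F ↔ T = F
b ∨ e = T ∨ F = T
a → (b ∨ e) = F → T = T
a ∨ d = F ∨ F = F
(a → (b ∨ e)) ↔ (a ∨ d) = T ↔ F = F
((a ∧ d) ↔ b) ∧ ((a → (b ∨ e)) ↔ (a ∨ d)) = F ∧ F = F
a ⊕ e = F ⊕ F = F
(a ⊕ e) ↔ b = F ↔ T = F
a → e = F → F = T
(a → e) ∨ a = T ∨ F = T
((a ⊕ e) ↔ b) ∨ ((a → e) ∨ a) = F ∨ T = T
(((a ∧ d) ↔ b) ∧ ((a → (b ∨ e)) ↔ (a ∨ d))) → (((a ⊕ e) ↔ b) ∨ ((a → e) ∨ a)) = F → T = T
(e ⊕ b) → ((((a ∧ d) ↔ b) ∧ ((a → (b ∨ e)) ↔ (a ∨ d))) → (((a ⊕ e) ↔ b) ∨ ((a → e) ∨ a))) = T → T = T
¬((e ⊕ b) → ((((a ∧ d) ↔ b) ∧ ((a → (b ∨ e)) ↔ (a ∨ d))) → (((a ⊕ e) ↔ b) ∨ ((a → e) ∨ a)))) = ¬T = F

F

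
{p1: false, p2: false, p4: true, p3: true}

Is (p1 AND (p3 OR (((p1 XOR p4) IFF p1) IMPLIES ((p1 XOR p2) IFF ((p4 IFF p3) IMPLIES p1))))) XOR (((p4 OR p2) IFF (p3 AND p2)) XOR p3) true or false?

p1 XOR p4 = false XOR true = true
(p1 XOR p4) IFF p1 = true IFF false = false
p1 XOR p2 = false XOR false = false
p4 IFF p3 = true IFF true = true
(p4 IFF p3) IMPLIES p1 = true IMPLIES false = false
(p1 XOR p2) IFF ((p4 IFF p3) IMPLIES p1) = false IFF false = true
((p1 XOR p4) IFF p1) IMPLIES ((p1 XOR p2) IFF ((p4 IFF p3) IMPLIES p1)) = false IMPLIES true = true
p3 OR (((p1 XOR p4) IFF p1) IMPLIES ((p1 XOR p2) IFF ((p4 IFF p3) IMPLIES p1))) = true OR true = true
p1 AND (p3 OR (((p1 XOR p4) IFF p1) IMPLIES ((p1 XOR p2) IFF ((p4 IFF p3) IMPLIES p1)))) = false AND true = false
p4 OR p2 = true OR false = true
p3 AND p2 = true AND false = false
(p4 OR p2) IFF (p3 AND p2) = true IFF false = false
((p4 OR p2) IFF (p3 AND p2)) XOR p3 = false XOR true = true
(p1 AND (p3 OR (((p1 XOR p4) IFF p1) IMPLIES ((p1 XOR p2) IFF ((p4 IFF p3) IMPLIES p1))))) XOR (((p4 OR p2) IFF (p3 AND p2)) XOR p3) = false XOR true = true

true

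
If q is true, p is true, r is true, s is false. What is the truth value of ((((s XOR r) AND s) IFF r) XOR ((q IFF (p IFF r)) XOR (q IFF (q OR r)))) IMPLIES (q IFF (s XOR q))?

s XOR r = false XOR true = true
(s XOR r) AND s = true AND false = false
((s XOR r) AND s) IFF r = false IFF true = false
p IFF r = true IFF true = true
q IFF (p IFF r) = true IFF true = true
q OR r = true OR true = true
q IFF (q OR r) = true IFF true = true
(q IFF (p IFF r)) XOR (q IFF (q OR r)) = true XOR true = false
(((s XOR r) AND s) IFF r) XOR ((q IFF (p IFF r)) XOR (q IFF (q OR r))) = false XOR false = false
s XOR q = false XOR true = true
q IFF (s XOR q) = true IFF true = true
((((s XOR r) AND s) IFF r) XOR ((q IFF (p IFF r)) XOR (q IFF (q OR r)))) IMPLIES (q IFF (s XOR q)) = false IMPLIES true = true

true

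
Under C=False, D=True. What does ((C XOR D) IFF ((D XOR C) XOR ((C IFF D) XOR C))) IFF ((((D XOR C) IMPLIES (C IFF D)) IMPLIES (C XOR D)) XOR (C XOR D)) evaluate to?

False

C XOR D = False XOR True = True
D XOR C = True XOR False = True
C IFF D = False IFF True = False
(C IFF D) XOR C = False XOR False = False
(D XOR C) XOR ((C IFF D) XOR C) = True XOR False = True
(C XOR D) IFF ((D XOR C) XOR ((C IFF D) XOR C)) = True IFF True = True
D XOR C = True XOR False = True
C IFF D = False IFF True = False
(D XOR C) IMPLIES (C IFF D) = True IMPLIES False = False
C XOR D = False XOR True = True
((D XOR C) IMPLIES (C IFF D)) IMPLIES (C XOR D) = False IMPLIES True = True
C XOR D = False XOR True = True
(((D XOR C) IMPLIES (C IFF D)) IMPLIES (C XOR D)) XOR (C XOR D) = True XOR True = False
((C XOR D) IFF ((D XOR C) XOR ((C IFF D) XOR C))) IFF ((((D XOR C) IMPLIES (C IFF D)) IMPLIES (C XOR D)) XOR (C XOR D)) = True IFF False = False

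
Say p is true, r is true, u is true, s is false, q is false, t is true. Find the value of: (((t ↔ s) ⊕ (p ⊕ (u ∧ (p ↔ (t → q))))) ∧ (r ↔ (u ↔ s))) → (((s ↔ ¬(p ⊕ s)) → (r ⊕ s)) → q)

T

t ↔ s = T ↔ F = F
t → q = T → F = F
p ↔ (t → q) = T ↔ F = F
u ∧ (p ↔ (t → q)) = T ∧ F = F
p ⊕ (u ∧ (p ↔ (t → q))) = T ⊕ F = T
(t ↔ s) ⊕ (p ⊕ (u ∧ (p ↔ (t → q)))) = F ⊕ T = T
u ↔ s = T ↔ F = F
r ↔ (u ↔ s) = T ↔ F = F
((t ↔ s) ⊕ (p ⊕ (u ∧ (p ↔ (t → q))))) ∧ (r ↔ (u ↔ s)) = T ∧ F = F
p ⊕ s = T ⊕ F = T
¬(p ⊕ s) = ¬T = F
s ↔ ¬(p ⊕ s) = F ↔ F = T
r ⊕ s = T ⊕ F = T
(s ↔ ¬(p ⊕ s)) → (r ⊕ s) = T → T = T
((s ↔ ¬(p ⊕ s)) → (r ⊕ s)) → q = T → F = F
(((t ↔ s) ⊕ (p ⊕ (u ∧ (p ↔ (t → q))))) ∧ (r ↔ (u ↔ s))) → (((s ↔ ¬(p ⊕ s)) → (r ⊕ s)) → q) = F → F = T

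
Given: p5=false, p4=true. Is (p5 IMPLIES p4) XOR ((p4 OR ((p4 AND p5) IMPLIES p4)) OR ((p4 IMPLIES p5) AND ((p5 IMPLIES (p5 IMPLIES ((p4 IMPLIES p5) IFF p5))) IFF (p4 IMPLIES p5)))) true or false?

false

p5 IMPLIES p4 = false IMPLIES true = true
p4 AND p5 = true AND false = false
(p4 AND p5) IMPLIES p4 = false IMPLIES true = true
p4 OR ((p4 AND p5) IMPLIES p4) = true OR true = true
p4 IMPLIES p5 = true IMPLIES false = false
p4 IMPLIES p5 = true IMPLIES false = false
(p4 IMPLIES p5) IFF p5 = false IFF false = true
p5 IMPLIES ((p4 IMPLIES p5) IFF p5) = false IMPLIES true = true
p5 IMPLIES (p5 IMPLIES ((p4 IMPLIES p5) IFF p5)) = false IMPLIES true = true
p4 IMPLIES p5 = true IMPLIES false = false
(p5 IMPLIES (p5 IMPLIES ((p4 IMPLIES p5) IFF p5))) IFF (p4 IMPLIES p5) = true IFF false = false
(p4 IMPLIES p5) AND ((p5 IMPLIES (p5 IMPLIES ((p4 IMPLIES p5) IFF p5))) IFF (p4 IMPLIES p5)) = false AND false = false
(p4 OR ((p4 AND p5) IMPLIES p4)) OR ((p4 IMPLIES p5) AND ((p5 IMPLIES (p5 IMPLIES ((p4 IMPLIES p5) IFF p5))) IFF (p4 IMPLIES p5))) = true OR false = true
(p5 IMPLIES p4) XOR ((p4 OR ((p4 AND p5) IMPLIES p4)) OR ((p4 IMPLIES p5) AND ((p5 IMPLIES (p5 IMPLIES ((p4 IMPLIES p5) IFF p5))) IFF (p4 IMPLIES p5)))) = true XOR true = false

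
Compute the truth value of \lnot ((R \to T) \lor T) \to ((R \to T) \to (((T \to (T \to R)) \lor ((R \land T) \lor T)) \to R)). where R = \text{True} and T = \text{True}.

\text{True}

R \to T = \text{True} \to \text{True} = \text{True}
(R \to T) \lor T = \text{True} \lor \text{True} = \text{True}
\lnot ((R \to T) \lor T) = \lnot \text{True} = \text{False}
R \to T = \text{True} \to \text{True} = \text{True}
T \to R = \text{True} \to \text{True} = \text{True}
T \to (T \to R) = \text{True} \to \text{True} = \text{True}
R \land T = \text{True} \land \text{True} = \text{True}
(R \land T) \lor T = \text{True} \lor \text{True} = \text{True}
(T \to (T \to R)) \lor ((R \land T) \lor T) = \text{True} \lor \text{True} = \text{True}
((T \to (T \to R)) \lor ((R \land T) \lor T)) \to R = \text{True} \to \text{True} = \text{True}
(R \to T) \to (((T \to (T \to R)) \lor ((R \land T) \lor T)) \to R) = \text{True} \to \text{True} = \text{True}
\lnot ((R \to T) \lor T) \to ((R \to T) \to (((T \to (T \to R)) \lor ((R \land T) \lor T)) \to R)) = \text{False} \to \text{True} = \text{True}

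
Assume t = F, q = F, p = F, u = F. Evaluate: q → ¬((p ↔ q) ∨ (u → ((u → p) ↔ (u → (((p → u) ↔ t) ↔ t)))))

T

p ↔ q = F ↔ F = T
u → p = F → F = T
p → u = F → F = T
(p → u) ↔ t = T ↔ F = F
((p → u) ↔ t) ↔ t = F ↔ F = T
u → (((p → u) ↔ t) ↔ t) = F → T = T
(u → p) ↔ (u → (((p → u) ↔ t) ↔ t)) = T ↔ T = T
u → ((u → p) ↔ (u → (((p → u) ↔ t) ↔ t))) = F → T = T
(p ↔ q) ∨ (u → ((u → p) ↔ (u → (((p → u) ↔ t) ↔ t)))) = T ∨ T = T
¬((p ↔ q) ∨ (u → ((u → p) ↔ (u → (((p → u) ↔ t) ↔ t))))) = ¬T = F
q → ¬((p ↔ q) ∨ (u → ((u → p) ↔ (u → (((p → u) ↔ t) ↔ t))))) = F → F = T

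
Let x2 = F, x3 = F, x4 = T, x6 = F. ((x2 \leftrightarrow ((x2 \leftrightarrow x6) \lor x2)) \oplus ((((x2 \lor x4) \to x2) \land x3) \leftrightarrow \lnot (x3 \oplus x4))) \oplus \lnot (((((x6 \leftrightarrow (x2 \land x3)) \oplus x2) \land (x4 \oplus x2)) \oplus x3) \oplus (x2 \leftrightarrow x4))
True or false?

T

Substituting x2=F, x3=F, x4=T, x6=F:
x2 \leftrightarrow x6 = F \leftrightarrow F = T
(x2 \leftrightarrow x6) \lor x2 = T \lor F = T
x2 \leftrightarrow ((x2 \leftrightarrow x6) \lor x2) = F \leftrightarrow T = F
x2 \lor x4 = F \lor T = T
(x2 \lor x4) \to x2 = T \to F = F
((x2 \lor x4) \to x2) \land x3 = F \land F = F
x3 \oplus x4 = F \oplus T = T
\lnot (x3 \oplus x4) = \lnot T = F
(((x2 \lor x4) \to x2) \land x3) \leftrightarrow \lnot (x3 \oplus x4) = F \leftrightarrow F = T
(x2 \leftrightarrow ((x2 \leftrightarrow x6) \lor x2)) \oplus ((((x2 \lor x4) \to x2) \land x3) \leftrightarrow \lnot (x3 \oplus x4)) = F \oplus T = T
x2 \land x3 = F \land F = F
x6 \leftrightarrow (x2 \land x3) = F \leftrightarrow F = T
(x6 \leftrightarrow (x2 \land x3)) \oplus x2 = T \oplus F = T
x4 \oplus x2 = T \oplus F = T
((x6 \leftrightarrow (x2 \land x3)) \oplus x2) \land (x4 \oplus x2) = T \land T = T
(((x6 \leftrightarrow (x2 \land x3)) \oplus x2) \land (x4 \oplus x2)) \oplus x3 = T \oplus F = T
x2 \leftrightarrow x4 = F \leftrightarrow T = F
((((x6 \leftrightarrow (x2 \land x3)) \oplus x2) \land (x4 \oplus x2)) \oplus x3) \oplus (x2 \leftrightarrow x4) = T \oplus F = T
\lnot (((((x6 \leftrightarrow (x2 \land x3)) \oplus x2) \land (x4 \oplus x2)) \oplus x3) \oplus (x2 \leftrightarrow x4)) = \lnot T = F
((x2 \leftrightarrow ((x2 \leftrightarrow x6) \lor x2)) \oplus ((((x2 \lor x4) \to x2) \land x3) \leftrightarrow \lnot (x3 \oplus x4))) \oplus \lnot (((((x6 \leftrightarrow (x2 \land x3)) \oplus x2) \land (x4 \oplus x2)) \oplus x3) \oplus (x2 \leftrightarrow x4)) = T \oplus F = T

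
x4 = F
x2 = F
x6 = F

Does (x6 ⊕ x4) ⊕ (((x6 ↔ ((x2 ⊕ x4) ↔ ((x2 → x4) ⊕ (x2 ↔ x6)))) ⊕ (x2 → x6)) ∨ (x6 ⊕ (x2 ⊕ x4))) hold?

Substituting x4=F, x2=F, x6=F:
x6 ⊕ x4 = F ⊕ F = F
x2 ⊕ x4 = F ⊕ F = F
x2 → x4 = F → F = T
x2 ↔ x6 = F ↔ F = T
(x2 → x4) ⊕ (x2 ↔ x6) = T ⊕ T = F
(x2 ⊕ x4) ↔ ((x2 → x4) ⊕ (x2 ↔ x6)) = F ↔ F = T
x6 ↔ ((x2 ⊕ x4) ↔ ((x2 → x4) ⊕ (x2 ↔ x6))) = F ↔ T = F
x2 → x6 = F → F = T
(x6 ↔ ((x2 ⊕ x4) ↔ ((x2 → x4) ⊕ (x2 ↔ x6)))) ⊕ (x2 → x6) = F ⊕ T = T
x2 ⊕ x4 = F ⊕ F = F
x6 ⊕ (x2 ⊕ x4) = F ⊕ F = F
((x6 ↔ ((x2 ⊕ x4) ↔ ((x2 → x4) ⊕ (x2 ↔ x6)))) ⊕ (x2 → x6)) ∨ (x6 ⊕ (x2 ⊕ x4)) = T ∨ F = T
(x6 ⊕ x4) ⊕ (((x6 ↔ ((x2 ⊕ x4) ↔ ((x2 → x4) ⊕ (x2 ↔ x6)))) ⊕ (x2 → x6)) ∨ (x6 ⊕ (x2 ⊕ x4))) = F ⊕ T = T

T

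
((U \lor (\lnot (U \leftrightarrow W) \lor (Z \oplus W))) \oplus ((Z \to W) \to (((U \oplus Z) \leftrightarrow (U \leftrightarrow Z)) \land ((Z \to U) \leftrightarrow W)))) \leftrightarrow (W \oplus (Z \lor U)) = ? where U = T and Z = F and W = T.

U \leftrightarrow W = T \leftrightarrow T = T
\lnot (U \leftrightarrow W) = \lnot T = F
Z \oplus W = F \oplus T = T
\lnot (U \leftrightarrow W) \lor (Z \oplus W) = F \lor T = T
U \lor (\lnot (U \leftrightarrow W) \lor (Z \oplus W)) = T \lor T = T
Z \to W = F \to T = T
U \oplus Z = T \oplus F = T
U \leftrightarrow Z = T \leftrightarrow F = F
(U \oplus Z) \leftrightarrow (U \leftrightarrow Z) = T \leftrightarrow F = F
Z \to U = F \to T = T
(Z \to U) \leftrightarrow W = T \leftrightarrow T = T
((U \oplus Z) \leftrightarrow (U \leftrightarrow Z)) \land ((Z \to U) \leftrightarrow W) = F \land T = F
(Z \to W) \to (((U \oplus Z) \leftrightarrow (U \leftrightarrow Z)) \land ((Z \to U) \leftrightarrow W)) = T \to F = F
(U \lor (\lnot (U \leftrightarrow W) \lor (Z \oplus W))) \oplus ((Z \to W) \to (((U \oplus Z) \leftrightarrow (U \leftrightarrow Z)) \land ((Z \to U) \leftrightarrow W))) = T \oplus F = T
Z \lor U = F \lor T = T
W \oplus (Z \lor U) = T \oplus T = F
((U \lor (\lnot (U \leftrightarrow W) \lor (Z \oplus W))) \oplus ((Z \to W) \to (((U \oplus Z) \leftrightarrow (U \leftrightarrow Z)) \land ((Z \to U) \leftrightarrow W)))) \leftrightarrow (W \oplus (Z \lor U)) = T \leftrightarrow F = F

F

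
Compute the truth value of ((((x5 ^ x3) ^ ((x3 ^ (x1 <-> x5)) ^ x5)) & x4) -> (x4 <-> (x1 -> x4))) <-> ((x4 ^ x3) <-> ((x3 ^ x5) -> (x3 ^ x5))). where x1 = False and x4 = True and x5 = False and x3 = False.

True

Substituting x1=False, x4=True, x5=False, x3=False:
x5 ^ x3 = False ^ False = False
x1 <-> x5 = False <-> False = True
x3 ^ (x1 <-> x5) = False ^ True = True
(x3 ^ (x1 <-> x5)) ^ x5 = True ^ False = True
(x5 ^ x3) ^ ((x3 ^ (x1 <-> x5)) ^ x5) = False ^ True = True
((x5 ^ x3) ^ ((x3 ^ (x1 <-> x5)) ^ x5)) & x4 = True & True = True
x1 -> x4 = False -> True = True
x4 <-> (x1 -> x4) = True <-> True = True
(((x5 ^ x3) ^ ((x3 ^ (x1 <-> x5)) ^ x5)) & x4) -> (x4 <-> (x1 -> x4)) = True -> True = True
x4 ^ x3 = True ^ False = True
x3 ^ x5 = False ^ False = False
x3 ^ x5 = False ^ False = False
(x3 ^ x5) -> (x3 ^ x5) = False -> False = True
(x4 ^ x3) <-> ((x3 ^ x5) -> (x3 ^ x5)) = True <-> True = True
((((x5 ^ x3) ^ ((x3 ^ (x1 <-> x5)) ^ x5)) & x4) -> (x4 <-> (x1 -> x4))) <-> ((x4 ^ x3) <-> ((x3 ^ x5) -> (x3 ^ x5))) = True <-> True = True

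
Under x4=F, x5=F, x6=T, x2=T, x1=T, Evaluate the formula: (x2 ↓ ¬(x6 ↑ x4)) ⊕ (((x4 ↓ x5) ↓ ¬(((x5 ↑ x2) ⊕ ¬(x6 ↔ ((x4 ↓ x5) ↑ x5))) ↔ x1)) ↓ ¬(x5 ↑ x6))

T

x6 ↑ x4 = T ↑ F = T
¬(x6 ↑ x4) = ¬T = F
x2 ↓ ¬(x6 ↑ x4) = T ↓ F = F
x4 ↓ x5 = F ↓ F = T
x5 ↑ x2 = F ↑ T = T
x4 ↓ x5 = F ↓ F = T
(x4 ↓ x5) ↑ x5 = T ↑ F = T
x6 ↔ ((x4 ↓ x5) ↑ x5) = T ↔ T = T
¬(x6 ↔ ((x4 ↓ x5) ↑ x5)) = ¬T = F
(x5 ↑ x2) ⊕ ¬(x6 ↔ ((x4 ↓ x5) ↑ x5)) = T ⊕ F = T
((x5 ↑ x2) ⊕ ¬(x6 ↔ ((x4 ↓ x5) ↑ x5))) ↔ x1 = T ↔ T = T
¬(((x5 ↑ x2) ⊕ ¬(x6 ↔ ((x4 ↓ x5) ↑ x5))) ↔ x1) = ¬T = F
(x4 ↓ x5) ↓ ¬(((x5 ↑ x2) ⊕ ¬(x6 ↔ ((x4 ↓ x5) ↑ x5))) ↔ x1) = T ↓ F = F
x5 ↑ x6 = F ↑ T = T
¬(x5 ↑ x6) = ¬T = F
((x4 ↓ x5) ↓ ¬(((x5 ↑ x2) ⊕ ¬(x6 ↔ ((x4 ↓ x5) ↑ x5))) ↔ x1)) ↓ ¬(x5 ↑ x6) = F ↓ F = T
(x2 ↓ ¬(x6 ↑ x4)) ⊕ (((x4 ↓ x5) ↓ ¬(((x5 ↑ x2) ⊕ ¬(x6 ↔ ((x4 ↓ x5) ↑ x5))) ↔ x1)) ↓ ¬(x5 ↑ x6)) = F ⊕ T = T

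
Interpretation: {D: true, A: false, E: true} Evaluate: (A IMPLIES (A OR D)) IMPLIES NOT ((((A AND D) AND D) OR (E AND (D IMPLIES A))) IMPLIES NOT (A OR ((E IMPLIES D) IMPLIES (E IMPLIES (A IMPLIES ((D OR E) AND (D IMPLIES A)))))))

Substituting D=true, A=false, E=true:
A OR D = false OR true = true
A IMPLIES (A OR D) = false IMPLIES true = true
A AND D = false AND true = false
(A AND D) AND D = false AND true = false
D IMPLIES A = true IMPLIES false = false
E AND (D IMPLIES A) = true AND false = false
((A AND D) AND D) OR (E AND (D IMPLIES A)) = false OR false = false
E IMPLIES D = true IMPLIES true = true
D OR E = true OR true = true
D IMPLIES A = true IMPLIES false = false
(D OR E) AND (D IMPLIES A) = true AND false = false
A IMPLIES ((D OR E) AND (D IMPLIES A)) = false IMPLIES false = true
E IMPLIES (A IMPLIES ((D OR E) AND (D IMPLIES A))) = true IMPLIES true = true
(E IMPLIES D) IMPLIES (E IMPLIES (A IMPLIES ((D OR E) AND (D IMPLIES A)))) = true IMPLIES true = true
A OR ((E IMPLIES D) IMPLIES (E IMPLIES (A IMPLIES ((D OR E) AND (D IMPLIES A))))) = false OR true = true
NOT (A OR ((E IMPLIES D) IMPLIES (E IMPLIES (A IMPLIES ((D OR E) AND (D IMPLIES A)))))) = NOT true = false
(((A AND D) AND D) OR (E AND (D IMPLIES A))) IMPLIES NOT (A OR ((E IMPLIES D) IMPLIES (E IMPLIES (A IMPLIES ((D OR E) AND (D IMPLIES A)))))) = false IMPLIES false = true
NOT ((((A AND D) AND D) OR (E AND (D IMPLIES A))) IMPLIES NOT (A OR ((E IMPLIES D) IMPLIES (E IMPLIES (A IMPLIES ((D OR E) AND (D IMPLIES A))))))) = NOT true = false
(A IMPLIES (A OR D)) IMPLIES NOT ((((A AND D) AND D) OR (E AND (D IMPLIES A))) IMPLIES NOT (A OR ((E IMPLIES D) IMPLIES (E IMPLIES (A IMPLIES ((D OR E) AND (D IMPLIES A))))))) = true IMPLIES false = false

false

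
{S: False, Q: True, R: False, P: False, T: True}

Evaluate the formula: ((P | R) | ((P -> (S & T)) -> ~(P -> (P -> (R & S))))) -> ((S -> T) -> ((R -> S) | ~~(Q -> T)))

True

Substituting S=False, Q=True, R=False, P=False, T=True:
P | R = False | False = False
S & T = False & True = False
P -> (S & T) = False -> False = True
R & S = False & False = False
P -> (R & S) = False -> False = True
P -> (P -> (R & S)) = False -> True = True
~(P -> (P -> (R & S))) = ~True = False
(P -> (S & T)) -> ~(P -> (P -> (R & S))) = True -> False = False
(P | R) | ((P -> (S & T)) -> ~(P -> (P -> (R & S)))) = False | False = False
S -> T = False -> True = True
R -> S = False -> False = True
Q -> T = True -> True = True
~(Q -> T) = ~True = False
~~(Q -> T) = ~False = True
(R -> S) | ~~(Q -> T) = True | True = True
(S -> T) -> ((R -> S) | ~~(Q -> T)) = True -> True = True
((P | R) | ((P -> (S & T)) -> ~(P -> (P -> (R & S))))) -> ((S -> T) -> ((R -> S) | ~~(Q -> T))) = False -> True = True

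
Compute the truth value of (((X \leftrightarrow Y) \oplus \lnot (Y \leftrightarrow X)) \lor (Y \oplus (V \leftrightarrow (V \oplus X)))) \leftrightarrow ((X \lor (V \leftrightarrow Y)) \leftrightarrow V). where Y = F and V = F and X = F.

X \leftrightarrow Y = F \leftrightarrow F = T
Y \leftrightarrow X = F \leftrightarrow F = T
\lnot (Y \leftrightarrow X) = \lnot T = F
(X \leftrightarrow Y) \oplus \lnot (Y \leftrightarrow X) = T \oplus F = T
V \oplus X = F \oplus F = F
V \leftrightarrow (V \oplus X) = F \leftrightarrow F = T
Y \oplus (V \leftrightarrow (V \oplus X)) = F \oplus T = T
((X \leftrightarrow Y) \oplus \lnot (Y \leftrightarrow X)) \lor (Y \oplus (V \leftrightarrow (V \oplus X))) = T \lor T = T
V \leftrightarrow Y = F \leftrightarrow F = T
X \lor (V \leftrightarrow Y) = F \lor T = T
(X \lor (V \leftrightarrow Y)) \leftrightarrow V = T \leftrightarrow F = F
(((X \leftrightarrow Y) \oplus \lnot (Y \leftrightarrow X)) \lor (Y \oplus (V \leftrightarrow (V \oplus X)))) \leftrightarrow ((X \lor (V \leftrightarrow Y)) \leftrightarrow V) = T \leftrightarrow F = F

F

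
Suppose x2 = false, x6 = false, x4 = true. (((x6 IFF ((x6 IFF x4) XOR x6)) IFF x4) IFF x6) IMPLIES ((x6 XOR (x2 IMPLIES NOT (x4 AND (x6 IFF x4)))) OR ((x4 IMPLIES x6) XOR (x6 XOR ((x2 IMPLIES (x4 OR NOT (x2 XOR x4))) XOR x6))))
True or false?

true

x6 IFF x4 = false IFF true = false
(x6 IFF x4) XOR x6 = false XOR false = false
x6 IFF ((x6 IFF x4) XOR x6) = false IFF false = true
(x6 IFF ((x6 IFF x4) XOR x6)) IFF x4 = true IFF true = true
((x6 IFF ((x6 IFF x4) XOR x6)) IFF x4) IFF x6 = true IFF false = false
x6 IFF x4 = false IFF true = false
x4 AND (x6 IFF x4) = true AND false = false
NOT (x4 AND (x6 IFF x4)) = NOT false = true
x2 IMPLIES NOT (x4 AND (x6 IFF x4)) = false IMPLIES true = true
x6 XOR (x2 IMPLIES NOT (x4 AND (x6 IFF x4))) = false XOR true = true
x4 IMPLIES x6 = true IMPLIES false = false
x2 XOR x4 = false XOR true = true
NOT (x2 XOR x4) = NOT true = false
x4 OR NOT (x2 XOR x4) = true OR false = true
x2 IMPLIES (x4 OR NOT (x2 XOR x4)) = false IMPLIES true = true
(x2 IMPLIES (x4 OR NOT (x2 XOR x4))) XOR x6 = true XOR false = true
x6 XOR ((x2 IMPLIES (x4 OR NOT (x2 XOR x4))) XOR x6) = false XOR true = true
(x4 IMPLIES x6) XOR (x6 XOR ((x2 IMPLIES (x4 OR NOT (x2 XOR x4))) XOR x6)) = false XOR true = true
(x6 XOR (x2 IMPLIES NOT (x4 AND (x6 IFF x4)))) OR ((x4 IMPLIES x6) XOR (x6 XOR ((x2 IMPLIES (x4 OR NOT (x2 XOR x4))) XOR x6))) = true OR true = true
(((x6 IFF ((x6 IFF x4) XOR x6)) IFF x4) IFF x6) IMPLIES ((x6 XOR (x2 IMPLIES NOT (x4 AND (x6 IFF x4)))) OR ((x4 IMPLIES x6) XOR (x6 XOR ((x2 IMPLIES (x4 OR NOT (x2 XOR x4))) XOR x6)))) = false IMPLIES true = true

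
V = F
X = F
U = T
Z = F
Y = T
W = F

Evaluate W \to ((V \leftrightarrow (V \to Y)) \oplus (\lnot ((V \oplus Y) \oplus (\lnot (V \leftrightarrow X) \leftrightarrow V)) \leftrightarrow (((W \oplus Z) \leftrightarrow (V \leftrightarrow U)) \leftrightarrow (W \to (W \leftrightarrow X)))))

Substituting V=F, X=F, U=T, Z=F, Y=T, W=F:
V \to Y = F \to T = T
V \leftrightarrow (V \to Y) = F \leftrightarrow T = F
V \oplus Y = F \oplus T = T
V \leftrightarrow X = F \leftrightarrow F = T
\lnot (V \leftrightarrow X) = \lnot T = F
\lnot (V \leftrightarrow X) \leftrightarrow V = F \leftrightarrow F = T
(V \oplus Y) \oplus (\lnot (V \leftrightarrow X) \leftrightarrow V) = T \oplus T = F
\lnot ((V \oplus Y) \oplus (\lnot (V \leftrightarrow X) \leftrightarrow V)) = \lnot F = T
W \oplus Z = F \oplus F = F
V \leftrightarrow U = F \leftrightarrow T = F
(W \oplus Z) \leftrightarrow (V \leftrightarrow U) = F \leftrightarrow F = T
W \leftrightarrow X = F \leftrightarrow F = T
W \to (W \leftrightarrow X) = F \to T = T
((W \oplus Z) \leftrightarrow (V \leftrightarrow U)) \leftrightarrow (W \to (W \leftrightarrow X)) = T \leftrightarrow T = T
\lnot ((V \oplus Y) \oplus (\lnot (V \leftrightarrow X) \leftrightarrow V)) \leftrightarrow (((W \oplus Z) \leftrightarrow (V \leftrightarrow U)) \leftrightarrow (W \to (W \leftrightarrow X))) = T \leftrightarrow T = T
(V \leftrightarrow (V \to Y)) \oplus (\lnot ((V \oplus Y) \oplus (\lnot (V \leftrightarrow X) \leftrightarrow V)) \leftrightarrow (((W \oplus Z) \leftrightarrow (V \leftrightarrow U)) \leftrightarrow (W \to (W \leftrightarrow X)))) = F \oplus T = T
W \to ((V \leftrightarrow (V \to Y)) \oplus (\lnot ((V \oplus Y) \oplus (\lnot (V \leftrightarrow X) \leftrightarrow V)) \leftrightarrow (((W \oplus Z) \leftrightarrow (V \leftrightarrow U)) \leftrightarrow (W \to (W \leftrightarrow X))))) = F \to T = T

T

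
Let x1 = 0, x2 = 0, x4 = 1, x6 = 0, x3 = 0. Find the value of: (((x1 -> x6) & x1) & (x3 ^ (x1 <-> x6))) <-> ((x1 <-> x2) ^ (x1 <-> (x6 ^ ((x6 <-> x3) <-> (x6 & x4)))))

1

x1 -> x6 = 0 -> 0 = 1
(x1 -> x6) & x1 = 1 & 0 = 0
x1 <-> x6 = 0 <-> 0 = 1
x3 ^ (x1 <-> x6) = 0 ^ 1 = 1
((x1 -> x6) & x1) & (x3 ^ (x1 <-> x6)) = 0 & 1 = 0
x1 <-> x2 = 0 <-> 0 = 1
x6 <-> x3 = 0 <-> 0 = 1
x6 & x4 = 0 & 1 = 0
(x6 <-> x3) <-> (x6 & x4) = 1 <-> 0 = 0
x6 ^ ((x6 <-> x3) <-> (x6 & x4)) = 0 ^ 0 = 0
x1 <-> (x6 ^ ((x6 <-> x3) <-> (x6 & x4))) = 0 <-> 0 = 1
(x1 <-> x2) ^ (x1 <-> (x6 ^ ((x6 <-> x3) <-> (x6 & x4)))) = 1 ^ 1 = 0
(((x1 -> x6) & x1) & (x3 ^ (x1 <-> x6))) <-> ((x1 <-> x2) ^ (x1 <-> (x6 ^ ((x6 <-> x3) <-> (x6 & x4))))) = 0 <-> 0 = 1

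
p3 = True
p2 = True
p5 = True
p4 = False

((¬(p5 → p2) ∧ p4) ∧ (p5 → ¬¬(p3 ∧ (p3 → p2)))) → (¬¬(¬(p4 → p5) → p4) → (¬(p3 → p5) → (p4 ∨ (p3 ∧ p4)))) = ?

True

p5 → p2 = True → True = True
¬(p5 → p2) = ¬True = False
¬(p5 → p2) ∧ p4 = False ∧ False = False
p3 → p2 = True → True = True
p3 ∧ (p3 → p2) = True ∧ True = True
¬(p3 ∧ (p3 → p2)) = ¬True = False
¬¬(p3 ∧ (p3 → p2)) = ¬False = True
p5 → ¬¬(p3 ∧ (p3 → p2)) = True → True = True
(¬(p5 → p2) ∧ p4) ∧ (p5 → ¬¬(p3 ∧ (p3 → p2))) = False ∧ True = False
p4 → p5 = False → True = True
¬(p4 → p5) = ¬True = False
¬(p4 → p5) → p4 = False → False = True
¬(¬(p4 → p5) → p4) = ¬True = False
¬¬(¬(p4 → p5) → p4) = ¬False = True
p3 → p5 = True → True = True
¬(p3 → p5) = ¬True = False
p3 ∧ p4 = True ∧ False = False
p4 ∨ (p3 ∧ p4) = False ∨ False = False
¬(p3 → p5) → (p4 ∨ (p3 ∧ p4)) = False → False = True
¬¬(¬(p4 → p5) → p4) → (¬(p3 → p5) → (p4 ∨ (p3 ∧ p4))) = True → True = True
((¬(p5 → p2) ∧ p4) ∧ (p5 → ¬¬(p3 ∧ (p3 → p2)))) → (¬¬(¬(p4 → p5) → p4) → (¬(p3 → p5) → (p4 ∨ (p3 ∧ p4)))) = False → True = True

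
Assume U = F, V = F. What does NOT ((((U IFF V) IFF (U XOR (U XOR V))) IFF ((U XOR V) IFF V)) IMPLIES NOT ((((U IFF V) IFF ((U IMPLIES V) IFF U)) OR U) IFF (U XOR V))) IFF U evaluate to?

T

Substituting U=F, V=F:
U IFF V = F IFF F = T
U XOR V = F XOR F = F
U XOR (U XOR V) = F XOR F = F
(U IFF V) IFF (U XOR (U XOR V)) = T IFF F = F
U XOR V = F XOR F = F
(U XOR V) IFF V = F IFF F = T
((U IFF V) IFF (U XOR (U XOR V))) IFF ((U XOR V) IFF V) = F IFF T = F
U IFF V = F IFF F = T
U IMPLIES V = F IMPLIES F = T
(U IMPLIES V) IFF U = T IFF F = F
(U IFF V) IFF ((U IMPLIES V) IFF U) = T IFF F = F
((U IFF V) IFF ((U IMPLIES V) IFF U)) OR U = F OR F = F
U XOR V = F XOR F = F
(((U IFF V) IFF ((U IMPLIES V) IFF U)) OR U) IFF (U XOR V) = F IFF F = T
NOT ((((U IFF V) IFF ((U IMPLIES V) IFF U)) OR U) IFF (U XOR V)) = NOT T = F
(((U IFF V) IFF (U XOR (U XOR V))) IFF ((U XOR V) IFF V)) IMPLIES NOT ((((U IFF V) IFF ((U IMPLIES V) IFF U)) OR U) IFF (U XOR V)) = F IMPLIES F = T
NOT ((((U IFF V) IFF (U XOR (U XOR V))) IFF ((U XOR V) IFF V)) IMPLIES NOT ((((U IFF V) IFF ((U IMPLIES V) IFF U)) OR U) IFF (U XOR V))) = NOT T = F
NOT ((((U IFF V) IFF (U XOR (U XOR V))) IFF ((U XOR V) IFF V)) IMPLIES NOT ((((U IFF V) IFF ((U IMPLIES V) IFF U)) OR U) IFF (U XOR V))) IFF U = F IFF F = T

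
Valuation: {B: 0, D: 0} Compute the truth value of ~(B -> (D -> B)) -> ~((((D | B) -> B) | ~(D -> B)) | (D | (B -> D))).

Substituting B=0, D=0:
D -> B = 0 -> 0 = 1
B -> (D -> B) = 0 -> 1 = 1
~(B -> (D -> B)) = ~1 = 0
D | B = 0 | 0 = 0
(D | B) -> B = 0 -> 0 = 1
D -> B = 0 -> 0 = 1
~(D -> B) = ~1 = 0
((D | B) -> B) | ~(D -> B) = 1 | 0 = 1
B -> D = 0 -> 0 = 1
D | (B -> D) = 0 | 1 = 1
(((D | B) -> B) | ~(D -> B)) | (D | (B -> D)) = 1 | 1 = 1
~((((D | B) -> B) | ~(D -> B)) | (D | (B -> D))) = ~1 = 0
~(B -> (D -> B)) -> ~((((D | B) -> B) | ~(D -> B)) | (D | (B -> D))) = 0 -> 0 = 1

1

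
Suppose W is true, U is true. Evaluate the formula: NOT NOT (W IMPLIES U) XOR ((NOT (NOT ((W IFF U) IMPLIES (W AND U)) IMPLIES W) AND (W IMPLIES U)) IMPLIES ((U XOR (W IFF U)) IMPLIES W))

false

W IMPLIES U = true IMPLIES true = true
NOT (W IMPLIES U) = NOT true = false
NOT NOT (W IMPLIES U) = NOT false = true
W IFF U = true IFF true = true
W AND U = true AND true = true
(W IFF U) IMPLIES (W AND U) = true IMPLIES true = true
NOT ((W IFF U) IMPLIES (W AND U)) = NOT true = false
NOT ((W IFF U) IMPLIES (W AND U)) IMPLIES W = false IMPLIES true = true
NOT (NOT ((W IFF U) IMPLIES (W AND U)) IMPLIES W) = NOT true = false
W IMPLIES U = true IMPLIES true = true
NOT (NOT ((W IFF U) IMPLIES (W AND U)) IMPLIES W) AND (W IMPLIES U) = false AND true = false
W IFF U = true IFF true = true
U XOR (W IFF U) = true XOR true = false
(U XOR (W IFF U)) IMPLIES W = false IMPLIES true = true
(NOT (NOT ((W IFF U) IMPLIES (W AND U)) IMPLIES W) AND (W IMPLIES U)) IMPLIES ((U XOR (W IFF U)) IMPLIES W) = false IMPLIES true = true
NOT NOT (W IMPLIES U) XOR ((NOT (NOT ((W IFF U) IMPLIES (W AND U)) IMPLIES W) AND (W IMPLIES U)) IMPLIES ((U XOR (W IFF U)) IMPLIES W)) = true XOR true = false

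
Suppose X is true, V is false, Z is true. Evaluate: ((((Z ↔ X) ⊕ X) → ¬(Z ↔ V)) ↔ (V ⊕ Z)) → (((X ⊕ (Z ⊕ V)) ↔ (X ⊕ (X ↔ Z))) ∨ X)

Substituting X=T, V=F, Z=T:
Z ↔ X = T ↔ T = T
(Z ↔ X) ⊕ X = T ⊕ T = F
Z ↔ V = T ↔ F = F
¬(Z ↔ V) = ¬F = T
((Z ↔ X) ⊕ X) → ¬(Z ↔ V) = F → T = T
V ⊕ Z = F ⊕ T = T
(((Z ↔ X) ⊕ X) → ¬(Z ↔ V)) ↔ (V ⊕ Z) = T ↔ T = T
Z ⊕ V = T ⊕ F = T
X ⊕ (Z ⊕ V) = T ⊕ T = F
X ↔ Z = T ↔ T = T
X ⊕ (X ↔ Z) = T ⊕ T = F
(X ⊕ (Z ⊕ V)) ↔ (X ⊕ (X ↔ Z)) = F ↔ F = T
((X ⊕ (Z ⊕ V)) ↔ (X ⊕ (X ↔ Z))) ∨ X = T ∨ T = T
((((Z ↔ X) ⊕ X) → ¬(Z ↔ V)) ↔ (V ⊕ Z)) → (((X ⊕ (Z ⊕ V)) ↔ (X ⊕ (X ↔ Z))) ∨ X) = T → T = T

T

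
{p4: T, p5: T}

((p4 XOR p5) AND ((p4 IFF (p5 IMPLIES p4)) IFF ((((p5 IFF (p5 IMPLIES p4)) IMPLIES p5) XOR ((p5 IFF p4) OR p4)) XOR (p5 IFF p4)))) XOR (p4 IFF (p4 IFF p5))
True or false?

p4 XOR p5 = T XOR T = F
p5 IMPLIES p4 = T IMPLIES T = T
p4 IFF (p5 IMPLIES p4) = T IFF T = T
p5 IMPLIES p4 = T IMPLIES T = T
p5 IFF (p5 IMPLIES p4) = T IFF T = T
(p5 IFF (p5 IMPLIES p4)) IMPLIES p5 = T IMPLIES T = T
p5 IFF p4 = T IFF T = T
(p5 IFF p4) OR p4 = T OR T = T
((p5 IFF (p5 IMPLIES p4)) IMPLIES p5) XOR ((p5 IFF p4) OR p4) = T XOR T = F
p5 IFF p4 = T IFF T = T
(((p5 IFF (p5 IMPLIES p4)) IMPLIES p5) XOR ((p5 IFF p4) OR p4)) XOR (p5 IFF p4) = F XOR T = T
(p4 IFF (p5 IMPLIES p4)) IFF ((((p5 IFF (p5 IMPLIES p4)) IMPLIES p5) XOR ((p5 IFF p4) OR p4)) XOR (p5 IFF p4)) = T IFF T = T
(p4 XOR p5) AND ((p4 IFF (p5 IMPLIES p4)) IFF ((((p5 IFF (p5 IMPLIES p4)) IMPLIES p5) XOR ((p5 IFF p4) OR p4)) XOR (p5 IFF p4))) = F AND T = F
p4 IFF p5 = T IFF T = T
p4 IFF (p4 IFF p5) = T IFF T = T
((p4 XOR p5) AND ((p4 IFF (p5 IMPLIES p4)) IFF ((((p5 IFF (p5 IMPLIES p4)) IMPLIES p5) XOR ((p5 IFF p4) OR p4)) XOR (p5 IFF p4)))) XOR (p4 IFF (p4 IFF p5)) = F XOR T = T

T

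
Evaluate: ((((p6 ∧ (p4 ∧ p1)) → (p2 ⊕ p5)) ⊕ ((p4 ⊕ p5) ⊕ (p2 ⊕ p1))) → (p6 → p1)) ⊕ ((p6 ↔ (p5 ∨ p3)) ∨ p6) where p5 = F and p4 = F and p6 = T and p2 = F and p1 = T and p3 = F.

p4 ∧ p1 = F ∧ T = F
p6 ∧ (p4 ∧ p1) = T ∧ F = F
p2 ⊕ p5 = F ⊕ F = F
(p6 ∧ (p4 ∧ p1)) → (p2 ⊕ p5) = F → F = T
p4 ⊕ p5 = F ⊕ F = F
p2 ⊕ p1 = F ⊕ T = T
(p4 ⊕ p5) ⊕ (p2 ⊕ p1) = F ⊕ T = T
((p6 ∧ (p4 ∧ p1)) → (p2 ⊕ p5)) ⊕ ((p4 ⊕ p5) ⊕ (p2 ⊕ p1)) = T ⊕ T = F
p6 → p1 = T → T = T
(((p6 ∧ (p4 ∧ p1)) → (p2 ⊕ p5)) ⊕ ((p4 ⊕ p5) ⊕ (p2 ⊕ p1))) → (p6 → p1) = F → T = T
p5 ∨ p3 = F ∨ F = F
p6 ↔ (p5 ∨ p3) = T ↔ F = F
(p6 ↔ (p5 ∨ p3)) ∨ p6 = F ∨ T = T
((((p6 ∧ (p4 ∧ p1)) → (p2 ⊕ p5)) ⊕ ((p4 ⊕ p5) ⊕ (p2 ⊕ p1))) → (p6 → p1)) ⊕ ((p6 ↔ (p5 ∨ p3)) ∨ p6) = T ⊕ T = F

F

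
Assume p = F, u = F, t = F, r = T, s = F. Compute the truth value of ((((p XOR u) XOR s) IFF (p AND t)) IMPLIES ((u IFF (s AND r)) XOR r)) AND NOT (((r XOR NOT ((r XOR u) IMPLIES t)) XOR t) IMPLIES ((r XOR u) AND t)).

F

Substituting p=F, u=F, t=F, r=T, s=F:
p XOR u = F XOR F = F
(p XOR u) XOR s = F XOR F = F
p AND t = F AND F = F
((p XOR u) XOR s) IFF (p AND t) = F IFF F = T
s AND r = F AND T = F
u IFF (s AND r) = F IFF F = T
(u IFF (s AND r)) XOR r = T XOR T = F
(((p XOR u) XOR s) IFF (p AND t)) IMPLIES ((u IFF (s AND r)) XOR r) = T IMPLIES F = F
r XOR u = T XOR F = T
(r XOR u) IMPLIES t = T IMPLIES F = F
NOT ((r XOR u) IMPLIES t) = NOT F = T
r XOR NOT ((r XOR u) IMPLIES t) = T XOR T = F
(r XOR NOT ((r XOR u) IMPLIES t)) XOR t = F XOR F = F
r XOR u = T XOR F = T
(r XOR u) AND t = T AND F = F
((r XOR NOT ((r XOR u) IMPLIES t)) XOR t) IMPLIES ((r XOR u) AND t) = F IMPLIES F = T
NOT (((r XOR NOT ((r XOR u) IMPLIES t)) XOR t) IMPLIES ((r XOR u) AND t)) = NOT T = F
((((p XOR u) XOR s) IFF (p AND t)) IMPLIES ((u IFF (s AND r)) XOR r)) AND NOT (((r XOR NOT ((r XOR u) IMPLIES t)) XOR t) IMPLIES ((r XOR u) AND t)) = F AND F = F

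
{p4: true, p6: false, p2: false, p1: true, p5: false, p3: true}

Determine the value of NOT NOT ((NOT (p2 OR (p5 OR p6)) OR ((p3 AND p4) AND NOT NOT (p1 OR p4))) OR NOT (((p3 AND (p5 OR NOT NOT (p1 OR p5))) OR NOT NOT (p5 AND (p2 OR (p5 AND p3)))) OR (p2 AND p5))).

true

p5 OR p6 = false OR false = false
p2 OR (p5 OR p6) = false OR false = false
NOT (p2 OR (p5 OR p6)) = NOT false = true
p3 AND p4 = true AND true = true
p1 OR p4 = true OR true = true
NOT (p1 OR p4) = NOT true = false
NOT NOT (p1 OR p4) = NOT false = true
(p3 AND p4) AND NOT NOT (p1 OR p4) = true AND true = true
NOT (p2 OR (p5 OR p6)) OR ((p3 AND p4) AND NOT NOT (p1 OR p4)) = true OR true = true
p1 OR p5 = true OR false = true
NOT (p1 OR p5) = NOT true = false
NOT NOT (p1 OR p5) = NOT false = true
p5 OR NOT NOT (p1 OR p5) = false OR true = true
p3 AND (p5 OR NOT NOT (p1 OR p5)) = true AND true = true
p5 AND p3 = false AND true = false
p2 OR (p5 AND p3) = false OR false = false
p5 AND (p2 OR (p5 AND p3)) = false AND false = false
NOT (p5 AND (p2 OR (p5 AND p3))) = NOT false = true
NOT NOT (p5 AND (p2 OR (p5 AND p3))) = NOT true = false
(p3 AND (p5 OR NOT NOT (p1 OR p5))) OR NOT NOT (p5 AND (p2 OR (p5 AND p3))) = true OR false = true
p2 AND p5 = false AND false = false
((p3 AND (p5 OR NOT NOT (p1 OR p5))) OR NOT NOT (p5 AND (p2 OR (p5 AND p3)))) OR (p2 AND p5) = true OR false = true
NOT (((p3 AND (p5 OR NOT NOT (p1 OR p5))) OR NOT NOT (p5 AND (p2 OR (p5 AND p3)))) OR (p2 AND p5)) = NOT true = false
(NOT (p2 OR (p5 OR p6)) OR ((p3 AND p4) AND NOT NOT (p1 OR p4))) OR NOT (((p3 AND (p5 OR NOT NOT (p1 OR p5))) OR NOT NOT (p5 AND (p2 OR (p5 AND p3)))) OR (p2 AND p5)) = true OR false = true
NOT ((NOT (p2 OR (p5 OR p6)) OR ((p3 AND p4) AND NOT NOT (p1 OR p4))) OR NOT (((p3 AND (p5 OR NOT NOT (p1 OR p5))) OR NOT NOT (p5 AND (p2 OR (p5 AND p3)))) OR (p2 AND p5))) = NOT true = false
NOT NOT ((NOT (p2 OR (p5 OR p6)) OR ((p3 AND p4) AND NOT NOT (p1 OR p4))) OR NOT (((p3 AND (p5 OR NOT NOT (p1 OR p5))) OR NOT NOT (p5 AND (p2 OR (p5 AND p3)))) OR (p2 AND p5))) = NOT false = true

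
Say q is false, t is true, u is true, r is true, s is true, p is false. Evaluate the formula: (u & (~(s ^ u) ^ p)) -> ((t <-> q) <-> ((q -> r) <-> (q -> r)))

False

s ^ u = True ^ True = False
~(s ^ u) = ~False = True
~(s ^ u) ^ p = True ^ False = True
u & (~(s ^ u) ^ p) = True & True = True
t <-> q = True <-> False = False
q -> r = False -> True = True
q -> r = False -> True = True
(q -> r) <-> (q -> r) = True <-> True = True
(t <-> q) <-> ((q -> r) <-> (q -> r)) = False <-> True = False
(u & (~(s ^ u) ^ p)) -> ((t <-> q) <-> ((q -> r) <-> (q -> r))) = True -> False = False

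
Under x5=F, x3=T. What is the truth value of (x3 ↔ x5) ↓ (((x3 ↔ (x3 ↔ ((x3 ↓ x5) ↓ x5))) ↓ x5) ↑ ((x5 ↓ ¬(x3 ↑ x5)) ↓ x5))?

x3 ↔ x5 = T ↔ F = F
x3 ↓ x5 = T ↓ F = F
(x3 ↓ x5) ↓ x5 = F ↓ F = T
x3 ↔ ((x3 ↓ x5) ↓ x5) = T ↔ T = T
x3 ↔ (x3 ↔ ((x3 ↓ x5) ↓ x5)) = T ↔ T = T
(x3 ↔ (x3 ↔ ((x3 ↓ x5) ↓ x5))) ↓ x5 = T ↓ F = F
x3 ↑ x5 = T ↑ F = T
¬(x3 ↑ x5) = ¬T = F
x5 ↓ ¬(x3 ↑ x5) = F ↓ F = T
(x5 ↓ ¬(x3 ↑ x5)) ↓ x5 = T ↓ F = F
((x3 ↔ (x3 ↔ ((x3 ↓ x5) ↓ x5))) ↓ x5) ↑ ((x5 ↓ ¬(x3 ↑ x5)) ↓ x5) = F ↑ F = T
(x3 ↔ x5) ↓ (((x3 ↔ (x3 ↔ ((x3 ↓ x5) ↓ x5))) ↓ x5) ↑ ((x5 ↓ ¬(x3 ↑ x5)) ↓ x5)) = F ↓ T = F

F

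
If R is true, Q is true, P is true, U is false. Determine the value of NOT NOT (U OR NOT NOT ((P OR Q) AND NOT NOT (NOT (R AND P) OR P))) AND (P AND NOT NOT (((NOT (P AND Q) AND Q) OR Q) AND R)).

True

P OR Q = True OR True = True
R AND P = True AND True = True
NOT (R AND P) = NOT True = False
NOT (R AND P) OR P = False OR True = True
NOT (NOT (R AND P) OR P) = NOT True = False
NOT NOT (NOT (R AND P) OR P) = NOT False = True
(P OR Q) AND NOT NOT (NOT (R AND P) OR P) = True AND True = True
NOT ((P OR Q) AND NOT NOT (NOT (R AND P) OR P)) = NOT True = False
NOT NOT ((P OR Q) AND NOT NOT (NOT (R AND P) OR P)) = NOT False = True
U OR NOT NOT ((P OR Q) AND NOT NOT (NOT (R AND P) OR P)) = False OR True = True
NOT (U OR NOT NOT ((P OR Q) AND NOT NOT (NOT (R AND P) OR P))) = NOT True = False
NOT NOT (U OR NOT NOT ((P OR Q) AND NOT NOT (NOT (R AND P) OR P))) = NOT False = True
P AND Q = True AND True = True
NOT (P AND Q) = NOT True = False
NOT (P AND Q) AND Q = False AND True = False
(NOT (P AND Q) AND Q) OR Q = False OR True = True
((NOT (P AND Q) AND Q) OR Q) AND R = True AND True = True
NOT (((NOT (P AND Q) AND Q) OR Q) AND R) = NOT True = False
NOT NOT (((NOT (P AND Q) AND Q) OR Q) AND R) = NOT False = True
P AND NOT NOT (((NOT (P AND Q) AND Q) OR Q) AND R) = True AND True = True
NOT NOT (U OR NOT NOT ((P OR Q) AND NOT NOT (NOT (R AND P) OR P))) AND (P AND NOT NOT (((NOT (P AND Q) AND Q) OR Q) AND R)) = True AND True = True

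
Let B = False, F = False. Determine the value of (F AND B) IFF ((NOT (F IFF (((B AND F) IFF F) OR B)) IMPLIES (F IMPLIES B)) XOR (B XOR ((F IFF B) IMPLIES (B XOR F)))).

False

F AND B = False AND False = False
B AND F = False AND False = False
(B AND F) IFF F = False IFF False = True
((B AND F) IFF F) OR B = True OR False = True
F IFF (((B AND F) IFF F) OR B) = False IFF True = False
NOT (F IFF (((B AND F) IFF F) OR B)) = NOT False = True
F IMPLIES B = False IMPLIES False = True
NOT (F IFF (((B AND F) IFF F) OR B)) IMPLIES (F IMPLIES B) = True IMPLIES True = True
F IFF B = False IFF False = True
B XOR F = False XOR False = False
(F IFF B) IMPLIES (B XOR F) = True IMPLIES False = False
B XOR ((F IFF B) IMPLIES (B XOR F)) = False XOR False = False
(NOT (F IFF (((B AND F) IFF F) OR B)) IMPLIES (F IMPLIES B)) XOR (B XOR ((F IFF B) IMPLIES (B XOR F))) = True XOR False = True
(F AND B) IFF ((NOT (F IFF (((B AND F) IFF F) OR B)) IMPLIES (F IMPLIES B)) XOR (B XOR ((F IFF B) IMPLIES (B XOR F)))) = False IFF True = False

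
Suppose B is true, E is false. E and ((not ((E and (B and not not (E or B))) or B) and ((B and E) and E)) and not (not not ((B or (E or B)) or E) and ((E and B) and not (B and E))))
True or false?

E or B = False or True = True
not (E or B) = not True = False
not not (E or B) = not False = True
B and not not (E or B) = True and True = True
E and (B and not not (E or B)) = False and True = False
(E and (B and not not (E or B))) or B = False or True = True
not ((E and (B and not not (E or B))) or B) = not True = False
B and E = True and False = False
(B and E) and E = False and False = False
not ((E and (B and not not (E or B))) or B) and ((B and E) and E) = False and False = False
E or B = False or True = True
B or (E or B) = True or True = True
(B or (E or B)) or E = True or False = True
not ((B or (E or B)) or E) = not True = False
not not ((B or (E or B)) or E) = not False = True
E and B = False and True = False
B and E = True and False = False
not (B and E) = not False = True
(E and B) and not (B and E) = False and True = False
not not ((B or (E or B)) or E) and ((E and B) and not (B and E)) = True and False = False
not (not not ((B or (E or B)) or E) and ((E and B) and not (B and E))) = not False = True
(not ((E and (B and not not (E or B))) or B) and ((B and E) and E)) and not (not not ((B or (E or B)) or E) and ((E and B) and not (B and E))) = False and True = False
E and ((not ((E and (B and not not (E or B))) or B) and ((B and E) and E)) and not (not not ((B or (E or B)) or E) and ((E and B) and not (B and E)))) = False and False = False

False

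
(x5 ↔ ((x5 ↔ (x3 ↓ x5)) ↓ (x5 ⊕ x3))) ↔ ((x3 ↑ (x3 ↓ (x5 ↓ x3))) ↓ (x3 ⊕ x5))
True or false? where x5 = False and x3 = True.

False

Substituting x5=False, x3=True:
x3 ↓ x5 = True ↓ False = False
x5 ↔ (x3 ↓ x5) = False ↔ False = True
x5 ⊕ x3 = False ⊕ True = True
(x5 ↔ (x3 ↓ x5)) ↓ (x5 ⊕ x3) = True ↓ True = False
x5 ↔ ((x5 ↔ (x3 ↓ x5)) ↓ (x5 ⊕ x3)) = False ↔ False = True
x5 ↓ x3 = False ↓ True = False
x3 ↓ (x5 ↓ x3) = True ↓ False = False
x3 ↑ (x3 ↓ (x5 ↓ x3)) = True ↑ False = True
x3 ⊕ x5 = True ⊕ False = True
(x3 ↑ (x3 ↓ (x5 ↓ x3))) ↓ (x3 ⊕ x5) = True ↓ True = False
(x5 ↔ ((x5 ↔ (x3 ↓ x5)) ↓ (x5 ⊕ x3))) ↔ ((x3 ↑ (x3 ↓ (x5 ↓ x3))) ↓ (x3 ⊕ x5)) = True ↔ False = False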